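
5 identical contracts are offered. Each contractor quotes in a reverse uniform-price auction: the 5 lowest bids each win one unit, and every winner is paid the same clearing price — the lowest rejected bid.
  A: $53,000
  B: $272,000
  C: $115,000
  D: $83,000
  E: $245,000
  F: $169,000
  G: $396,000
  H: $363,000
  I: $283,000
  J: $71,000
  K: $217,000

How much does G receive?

Bids ranked low→high: 53,000 (A), 71,000 (J), 83,000 (D), 115,000 (C), 169,000 (F), 217,000 (K), 245,000 (E), …
Winners (5 units): A, J, D, C, F.
Lowest unsuccessful bid: $217,000 → clearing price.
G does not win → is paid $0.

G is paid $0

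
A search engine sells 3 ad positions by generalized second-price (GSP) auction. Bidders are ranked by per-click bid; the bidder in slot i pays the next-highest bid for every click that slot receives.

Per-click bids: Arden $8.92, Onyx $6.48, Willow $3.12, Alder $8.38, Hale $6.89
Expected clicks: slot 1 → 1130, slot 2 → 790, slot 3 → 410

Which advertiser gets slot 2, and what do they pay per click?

Alder; $6.89 per click

Per-click bids in order: $8.92 (Arden) > $8.38 (Alder) > $6.89 (Hale) > $6.48 (Onyx) > …
Slot 2 goes to the second-ranked bidder, Alder, who pays the next bid down: $6.89/click.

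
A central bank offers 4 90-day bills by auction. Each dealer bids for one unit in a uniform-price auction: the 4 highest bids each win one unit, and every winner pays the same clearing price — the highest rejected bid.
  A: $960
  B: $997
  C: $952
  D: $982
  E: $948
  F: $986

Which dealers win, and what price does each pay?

Ordering the bids: 997 (B), 986 (F), 982 (D), 960 (A), 952 (C), 948 (E)
Top 4: B, F, D, A.
Highest unsuccessful bid: $952 → clearing price.

B, F, D, A; each pays $952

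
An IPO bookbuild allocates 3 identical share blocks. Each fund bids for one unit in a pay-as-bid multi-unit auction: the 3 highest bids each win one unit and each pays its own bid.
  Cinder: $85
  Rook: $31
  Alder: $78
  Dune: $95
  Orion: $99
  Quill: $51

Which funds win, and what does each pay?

Orion $99, Dune $95, Cinder $85

Ordering the bids: 99 (Orion), 95 (Dune), 85 (Cinder), 78 (Alder), 51 (Quill), …
The 3 highest are Orion, Dune, Cinder.
Each winner pays its own bid: Orion $99, Dune $95, Cinder $85.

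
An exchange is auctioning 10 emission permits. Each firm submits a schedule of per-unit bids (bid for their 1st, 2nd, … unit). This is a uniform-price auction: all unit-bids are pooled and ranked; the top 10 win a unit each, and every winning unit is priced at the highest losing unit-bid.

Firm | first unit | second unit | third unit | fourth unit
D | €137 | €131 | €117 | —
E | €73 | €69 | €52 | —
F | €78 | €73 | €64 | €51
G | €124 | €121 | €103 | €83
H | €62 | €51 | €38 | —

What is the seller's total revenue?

Total revenue: €690

Pooled unit-bids ranked (top 10): 137 (D-1), 131 (D-2), 124 (G-1), 121 (G-2), 117 (D-3), 103 (G-3), 83 (G-4), 78 (F-1), 73 (E-1), 73 (F-2)
Highest rejected unit-bid = €69.
Allocation: D 3, E 1, F 2, G 4. Every unit priced at €69.
Revenue = 10 × 69 = €690.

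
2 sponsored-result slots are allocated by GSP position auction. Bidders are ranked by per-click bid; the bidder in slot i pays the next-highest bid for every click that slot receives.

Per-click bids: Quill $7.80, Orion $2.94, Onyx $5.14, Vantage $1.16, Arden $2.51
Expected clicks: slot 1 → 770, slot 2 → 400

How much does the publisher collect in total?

Total revenue: $5133.80

Per-click bids in order: $7.80 (Quill) > $5.14 (Onyx) > $2.94 (Orion) > …
Slot 1: Quill pays $5.14 × 770 = $3957.80
Slot 2: Onyx pays $2.94 × 400 = $1176.00
Total = $5133.80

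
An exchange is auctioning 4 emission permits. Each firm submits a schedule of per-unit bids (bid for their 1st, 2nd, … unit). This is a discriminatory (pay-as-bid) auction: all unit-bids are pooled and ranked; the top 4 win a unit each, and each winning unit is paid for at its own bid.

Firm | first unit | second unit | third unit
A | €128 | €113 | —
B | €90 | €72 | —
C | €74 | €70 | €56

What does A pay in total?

A pays €241

All unit-bids, highest first — top 4: 128 (A-1), 113 (A-2), 90 (B-1), 74 (C-1)
Next rejected bid: €72 (not a price — pay-as-bid).
A's winning unit-bids: 128 + 113 = €241.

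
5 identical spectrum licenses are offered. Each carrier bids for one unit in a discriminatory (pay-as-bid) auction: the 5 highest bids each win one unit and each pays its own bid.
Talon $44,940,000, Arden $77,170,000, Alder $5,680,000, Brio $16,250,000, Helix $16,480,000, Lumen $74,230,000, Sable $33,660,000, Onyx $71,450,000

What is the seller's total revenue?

Total revenue: $301,450,000

Sorting: 77,170,000 (Arden), 74,230,000 (Lumen), 71,450,000 (Onyx), 44,940,000 (Talon), 33,660,000 (Sable), 16,480,000 (Helix), 16,250,000 (Brio), …
Top 5: Arden, Lumen, Onyx, Talon, Sable.
Total revenue = 77,170,000 + 74,230,000 + 71,450,000 + 44,940,000 + 33,660,000 = $301,450,000.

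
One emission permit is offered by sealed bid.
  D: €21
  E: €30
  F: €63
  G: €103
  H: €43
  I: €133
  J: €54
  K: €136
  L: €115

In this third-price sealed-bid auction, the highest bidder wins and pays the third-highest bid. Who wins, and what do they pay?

Bids ranked: 136 (K) > 133 (I) > 115 (L) > 103 (G) > 63 (F) > 54 (J) > …
K wins; payment is bid #3 in the ranking = €115.

K pays €115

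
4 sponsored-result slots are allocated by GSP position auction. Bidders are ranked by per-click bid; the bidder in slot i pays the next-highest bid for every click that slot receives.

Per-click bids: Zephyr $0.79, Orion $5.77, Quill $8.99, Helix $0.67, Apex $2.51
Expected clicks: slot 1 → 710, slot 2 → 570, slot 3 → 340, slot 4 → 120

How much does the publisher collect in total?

Ranked by bid: $8.99 (Quill) > $5.77 (Orion) > $2.51 (Apex) > $0.79 (Zephyr) > $0.67 (Helix)
Slot 1: Quill pays $5.77 × 710 = $4096.70
Slot 2: Orion pays $2.51 × 570 = $1430.70
Slot 3: Apex pays $0.79 × 340 = $268.60
Slot 4: Zephyr pays $0.67 × 120 = $80.40
Total = $5876.40

Total revenue: $5876.40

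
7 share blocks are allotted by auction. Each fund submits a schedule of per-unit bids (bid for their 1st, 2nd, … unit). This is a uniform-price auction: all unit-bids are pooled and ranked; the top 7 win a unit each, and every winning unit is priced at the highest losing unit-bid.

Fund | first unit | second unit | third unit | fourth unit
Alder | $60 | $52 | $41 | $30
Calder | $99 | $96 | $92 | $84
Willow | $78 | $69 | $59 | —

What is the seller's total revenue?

Total revenue: $413

All unit-bids, highest first — top 7: 99 (Calder-1), 96 (Calder-2), 92 (Calder-3), 84 (Calder-4), 78 (Willow-1), 69 (Willow-2), 60 (Alder-1)
First bid not allocated: $59.
Allocation: Alder 1, Calder 4, Willow 2. Every unit priced at $59.
Revenue = 7 × 59 = $413.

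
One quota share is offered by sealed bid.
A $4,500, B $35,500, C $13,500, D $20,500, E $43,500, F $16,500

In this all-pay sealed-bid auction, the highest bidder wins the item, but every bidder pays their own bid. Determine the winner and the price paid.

Rule: the highest bidder wins the item, but every bidder pays their own bid.
Sorting bids: 43,500 (E) > 35,500 (B) > 20,500 (D) > 16,500 (F) > 13,500 (C) > 4,500 (A)
E is highest and takes the item; every bidder forfeits their bid.

E pays $43,500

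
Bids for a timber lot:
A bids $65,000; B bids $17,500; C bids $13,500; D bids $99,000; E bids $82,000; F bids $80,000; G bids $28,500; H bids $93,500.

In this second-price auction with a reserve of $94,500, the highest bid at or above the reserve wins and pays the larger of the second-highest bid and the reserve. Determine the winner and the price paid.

Sorting bids: 99,000 (D) > 93,500 (H) > 82,000 (E) > 80,000 (F) > 65,000 (A) > 28,500 (G) > …
Highest eligible bid: D at $99,000.
Second-highest bid $93,500 is below the reserve $94,500, so the reserve binds → payment $94,500.

D pays $94,500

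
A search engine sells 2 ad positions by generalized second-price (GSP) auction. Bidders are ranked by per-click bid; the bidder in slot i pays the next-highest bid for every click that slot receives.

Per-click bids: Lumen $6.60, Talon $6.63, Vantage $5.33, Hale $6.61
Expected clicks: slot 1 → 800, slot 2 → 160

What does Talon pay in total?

Talon pays $5288.00

Sorting advertisers: $6.63 (Talon) > $6.61 (Hale) > $6.60 (Lumen) > …
Talon holds slot 1 → pays next bid $6.61 × 800 clicks = $5288.00.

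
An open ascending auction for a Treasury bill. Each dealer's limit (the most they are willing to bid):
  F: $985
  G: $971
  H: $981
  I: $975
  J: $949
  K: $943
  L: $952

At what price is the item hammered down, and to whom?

Limits ranked: 985 (F) > 981 (H) > 975 (I) > 971 (G) > 952 (L) > 949 (J) > …
H is the last rival to drop out, at $981; F remains and wins at that price.

F wins at $981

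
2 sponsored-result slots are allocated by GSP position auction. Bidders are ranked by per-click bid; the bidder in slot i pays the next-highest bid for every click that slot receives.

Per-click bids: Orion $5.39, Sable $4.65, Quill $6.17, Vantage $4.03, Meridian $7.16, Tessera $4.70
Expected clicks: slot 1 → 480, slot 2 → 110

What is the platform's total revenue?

Total revenue: $3554.50

Sorting advertisers: $7.16 (Meridian) > $6.17 (Quill) > $5.39 (Orion) > …
Slot 1: Meridian pays $6.17 × 480 = $2961.60
Slot 2: Quill pays $5.39 × 110 = $592.90
Total = $3554.50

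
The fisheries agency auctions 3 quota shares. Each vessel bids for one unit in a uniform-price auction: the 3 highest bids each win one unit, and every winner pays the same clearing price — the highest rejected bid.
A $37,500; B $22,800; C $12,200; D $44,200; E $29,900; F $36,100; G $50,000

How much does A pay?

Ordering the bids: 50,000 (G), 44,200 (D), 37,500 (A), 36,100 (F), 29,900 (E), …
The 3 highest are G, D, A.
First losing bid is F's $36,100, which sets the uniform price.
A wins → pays $36,100.

A pays $36,100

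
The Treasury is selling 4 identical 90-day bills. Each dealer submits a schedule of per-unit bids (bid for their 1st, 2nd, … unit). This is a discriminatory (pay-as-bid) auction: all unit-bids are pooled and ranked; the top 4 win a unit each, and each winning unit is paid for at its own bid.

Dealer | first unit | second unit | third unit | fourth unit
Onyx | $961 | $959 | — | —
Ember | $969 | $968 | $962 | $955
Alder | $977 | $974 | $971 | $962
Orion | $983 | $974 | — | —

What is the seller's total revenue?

Pooled unit-bids ranked (top 4): 983 (Orion-1), 977 (Alder-1), 974 (Alder-2), 974 (Orion-2)
Next rejected bid: $971 (not a price — pay-as-bid).
Each winning unit pays its own bid.
Revenue = 983 + 977 + 974 + 974 = $3,908.

Total revenue: $3,908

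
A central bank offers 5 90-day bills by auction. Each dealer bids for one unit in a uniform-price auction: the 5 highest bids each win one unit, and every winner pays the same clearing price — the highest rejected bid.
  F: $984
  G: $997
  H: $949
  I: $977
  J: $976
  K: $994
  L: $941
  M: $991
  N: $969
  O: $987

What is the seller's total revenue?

Total revenue: $4,885

Bids ranked high→low: 997 (G), 994 (K), 991 (M), 987 (O), 984 (F), 977 (I), 976 (J), …
The 5 highest are G, K, M, O, F.
Highest unsuccessful bid: $977 → clearing price.
Total revenue = 5 × $977 = $4,885.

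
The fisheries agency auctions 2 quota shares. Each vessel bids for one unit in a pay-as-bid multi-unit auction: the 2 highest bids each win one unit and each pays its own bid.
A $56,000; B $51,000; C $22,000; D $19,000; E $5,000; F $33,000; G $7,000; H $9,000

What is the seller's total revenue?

Sorting: 56,000 (A), 51,000 (B), 33,000 (F), 22,000 (C), …
The 2 highest are A, B.
Total revenue = 56,000 + 51,000 = $107,000.

Total revenue: $107,000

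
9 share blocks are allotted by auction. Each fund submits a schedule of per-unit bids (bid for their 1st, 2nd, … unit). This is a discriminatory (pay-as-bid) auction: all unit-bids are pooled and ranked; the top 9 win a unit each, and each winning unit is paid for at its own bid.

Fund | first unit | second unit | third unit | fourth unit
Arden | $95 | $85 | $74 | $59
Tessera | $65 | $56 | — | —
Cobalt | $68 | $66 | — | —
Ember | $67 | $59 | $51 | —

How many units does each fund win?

All unit-bids, highest first — top 9: 95 (Arden-1), 85 (Arden-2), 74 (Arden-3), 68 (Cobalt-1), 67 (Ember-1), 66 (Cobalt-2), 65 (Tessera-1), 59 (Arden-4), 59 (Ember-2)
Next rejected bid: $56 (not a price — pay-as-bid).
Allocation: Arden 4, Cobalt 2, Ember 2, Tessera 1.

Arden 4, Cobalt 2, Ember 2, Tessera 1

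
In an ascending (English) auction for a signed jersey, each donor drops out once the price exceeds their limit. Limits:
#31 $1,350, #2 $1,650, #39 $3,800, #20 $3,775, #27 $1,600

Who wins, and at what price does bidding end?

#39 wins at $3,775

Rule: the price rises until one bidder remains; the winner pays the price at which the last rival dropped out.
Sorting limits: 3,800 (#39) > 3,775 (#20) > 1,650 (#2) > 1,600 (#27) > 1,350 (#31)
Once the price passes $3,775, only #39 is left; the hammer falls at #20's limit of $3,775.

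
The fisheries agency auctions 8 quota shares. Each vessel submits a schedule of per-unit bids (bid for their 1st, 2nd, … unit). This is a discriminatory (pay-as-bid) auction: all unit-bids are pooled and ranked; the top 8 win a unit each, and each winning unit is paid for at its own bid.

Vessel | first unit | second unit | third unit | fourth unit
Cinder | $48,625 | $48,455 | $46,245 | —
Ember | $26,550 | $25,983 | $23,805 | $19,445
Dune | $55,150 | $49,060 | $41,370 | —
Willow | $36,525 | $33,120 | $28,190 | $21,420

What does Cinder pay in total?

Pooled unit-bids ranked (top 8): 55,150 (Dune-1), 49,060 (Dune-2), 48,625 (Cinder-1), 48,455 (Cinder-2), 46,245 (Cinder-3), 41,370 (Dune-3), 36,525 (Willow-1), 33,120 (Willow-2)
Next rejected bid: $28,190 (not a price — pay-as-bid).
Cinder's winning unit-bids: 48,625 + 48,455 + 46,245 = $143,325.

Cinder pays $143,325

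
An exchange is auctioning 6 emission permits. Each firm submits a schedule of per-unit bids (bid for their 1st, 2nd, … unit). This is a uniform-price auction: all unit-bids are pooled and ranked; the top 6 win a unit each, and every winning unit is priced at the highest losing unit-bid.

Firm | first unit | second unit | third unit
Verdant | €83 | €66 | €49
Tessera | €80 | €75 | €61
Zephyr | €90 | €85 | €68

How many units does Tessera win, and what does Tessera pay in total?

All unit-bids, highest first — top 6: 90 (Zephyr-1), 85 (Zephyr-2), 83 (Verdant-1), 80 (Tessera-1), 75 (Tessera-2), 68 (Zephyr-3)
The (k+1)-th unit-bid is €66.
Tessera wins 2 unit(s) at €66 each.

Tessera: 2 units, pays €132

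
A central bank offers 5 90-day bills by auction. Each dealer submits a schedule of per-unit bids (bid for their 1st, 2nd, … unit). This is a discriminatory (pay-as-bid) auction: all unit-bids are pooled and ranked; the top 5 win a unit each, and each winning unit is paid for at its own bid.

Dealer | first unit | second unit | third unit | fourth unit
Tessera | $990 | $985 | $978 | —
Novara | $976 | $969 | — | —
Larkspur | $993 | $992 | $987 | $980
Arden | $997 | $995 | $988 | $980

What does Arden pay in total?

Merging the schedules and taking the best 5: 997 (Arden-1), 995 (Arden-2), 993 (Larkspur-1), 992 (Larkspur-2), 990 (Tessera-1)
Next rejected bid: $988 (not a price — pay-as-bid).
Arden's winning unit-bids: 997 + 995 = $1,992.

Arden pays $1,992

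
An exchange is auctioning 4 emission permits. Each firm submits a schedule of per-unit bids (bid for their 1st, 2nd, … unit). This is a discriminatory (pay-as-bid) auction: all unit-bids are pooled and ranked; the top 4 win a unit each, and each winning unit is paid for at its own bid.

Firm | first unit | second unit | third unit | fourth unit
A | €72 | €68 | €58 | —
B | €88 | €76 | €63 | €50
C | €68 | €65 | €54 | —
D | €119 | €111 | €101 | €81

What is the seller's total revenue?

Pooled unit-bids ranked (top 4): 119 (D-1), 111 (D-2), 101 (D-3), 88 (B-1)
Next rejected bid: €81 (not a price — pay-as-bid).
Each winning unit pays its own bid.
Revenue = 119 + 111 + 101 + 88 = €419.

Total revenue: €419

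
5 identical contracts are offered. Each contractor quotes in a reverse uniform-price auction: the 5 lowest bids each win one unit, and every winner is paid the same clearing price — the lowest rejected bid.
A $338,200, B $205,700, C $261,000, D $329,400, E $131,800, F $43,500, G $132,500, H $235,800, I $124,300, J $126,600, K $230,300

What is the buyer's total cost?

Total cost: $1,028,500

Sorting: 43,500 (F), 124,300 (I), 126,600 (J), 131,800 (E), 132,500 (G), 205,700 (B), 230,300 (K), …
The 5 lowest are F, I, J, E, G.
Clearing price = lowest rejected bid = $205,700.
Total cost = 5 × $205,700 = $1,028,500.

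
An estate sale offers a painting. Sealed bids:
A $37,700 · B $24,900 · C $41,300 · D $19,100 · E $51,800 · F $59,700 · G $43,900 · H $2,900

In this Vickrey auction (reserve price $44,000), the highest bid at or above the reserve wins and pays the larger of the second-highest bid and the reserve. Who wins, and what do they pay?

Sorting bids: 59,700 (F) > 51,800 (E) > 43,900 (G) > 41,300 (C) > 37,700 (A) > 24,900 (B) > …
F has the top bid at or above the reserve ($59,700).
max(second-highest $51,800, reserve $44,000) = $51,800; the reserve does not bind.

F pays $51,800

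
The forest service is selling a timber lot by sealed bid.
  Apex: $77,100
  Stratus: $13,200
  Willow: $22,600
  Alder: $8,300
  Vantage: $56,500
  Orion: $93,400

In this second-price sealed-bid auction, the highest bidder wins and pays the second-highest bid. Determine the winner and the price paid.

Bids in order: 93,400 (Orion) > 77,100 (Apex) > 56,500 (Vantage) > 22,600 (Willow) > 13,200 (Stratus) > 8,300 (Alder)
Orion wins with the highest bid; price is set by the runner-up at $77,100.

Orion pays $77,100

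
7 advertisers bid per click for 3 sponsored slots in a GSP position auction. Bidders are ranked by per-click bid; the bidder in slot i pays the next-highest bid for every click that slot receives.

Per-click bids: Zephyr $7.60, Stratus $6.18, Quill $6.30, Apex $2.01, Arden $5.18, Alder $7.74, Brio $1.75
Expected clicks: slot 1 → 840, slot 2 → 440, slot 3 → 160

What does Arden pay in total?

Ranked by bid: $7.74 (Alder) > $7.60 (Zephyr) > $6.30 (Quill) > $6.18 (Stratus) > …
Arden ranks below slot 3 → no slot, pays nothing.

Arden pays $0.00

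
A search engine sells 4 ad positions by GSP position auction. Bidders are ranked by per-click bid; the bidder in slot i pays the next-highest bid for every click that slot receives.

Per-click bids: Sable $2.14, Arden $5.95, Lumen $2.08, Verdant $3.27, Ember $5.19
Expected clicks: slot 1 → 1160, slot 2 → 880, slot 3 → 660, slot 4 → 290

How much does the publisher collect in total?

Sorting advertisers: $5.95 (Arden) > $5.19 (Ember) > $3.27 (Verdant) > $2.14 (Sable) > $2.08 (Lumen)
Slot 1: Arden pays $5.19 × 1160 = $6020.40
Slot 2: Ember pays $3.27 × 880 = $2877.60
Slot 3: Verdant pays $2.14 × 660 = $1412.40
Slot 4: Sable pays $2.08 × 290 = $603.20
Total = $10913.60

Total revenue: $10913.60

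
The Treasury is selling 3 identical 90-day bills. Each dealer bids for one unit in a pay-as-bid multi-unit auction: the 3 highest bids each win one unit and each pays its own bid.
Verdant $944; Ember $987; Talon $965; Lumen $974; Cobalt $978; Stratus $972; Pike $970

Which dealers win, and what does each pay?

Ordering the bids: 987 (Ember), 978 (Cobalt), 974 (Lumen), 972 (Stratus), 970 (Pike), …
Top 3: Ember, Cobalt, Lumen.
Each winner pays its own bid: Ember $987, Cobalt $978, Lumen $974.

Ember $987, Cobalt $978, Lumen $974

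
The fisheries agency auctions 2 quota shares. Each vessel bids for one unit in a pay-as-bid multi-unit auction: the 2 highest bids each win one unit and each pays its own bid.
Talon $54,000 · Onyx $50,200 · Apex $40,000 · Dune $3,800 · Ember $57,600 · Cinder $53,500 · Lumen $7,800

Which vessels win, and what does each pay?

Bids ranked high→low: 57,600 (Ember), 54,000 (Talon), 53,500 (Cinder), 50,200 (Onyx), …
Top 2: Ember, Talon.
Each winner pays its own bid: Ember $57,600, Talon $54,000.

Ember $57,600, Talon $54,000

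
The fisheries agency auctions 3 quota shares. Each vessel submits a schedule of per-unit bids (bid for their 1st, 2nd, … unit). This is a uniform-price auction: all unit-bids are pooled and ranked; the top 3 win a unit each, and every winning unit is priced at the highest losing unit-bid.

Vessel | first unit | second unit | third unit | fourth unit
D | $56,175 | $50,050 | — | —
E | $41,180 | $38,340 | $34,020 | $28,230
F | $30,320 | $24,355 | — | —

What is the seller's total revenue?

Merging the schedules and taking the best 3: 56,175 (D-1), 50,050 (D-2), 41,180 (E-1)
First bid not allocated: $38,340.
Allocation: D 2, E 1. Every unit priced at $38,340.
Revenue = 3 × 38,340 = $115,020.

Total revenue: $115,020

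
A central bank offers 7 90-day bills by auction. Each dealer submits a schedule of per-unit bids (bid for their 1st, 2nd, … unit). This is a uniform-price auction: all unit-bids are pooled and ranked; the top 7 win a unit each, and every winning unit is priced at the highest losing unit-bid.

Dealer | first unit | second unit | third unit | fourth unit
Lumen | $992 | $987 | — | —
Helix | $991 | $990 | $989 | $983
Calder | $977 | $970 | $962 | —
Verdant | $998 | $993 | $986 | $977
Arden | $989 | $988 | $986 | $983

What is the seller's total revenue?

All unit-bids, highest first — top 7: 998 (Verdant-1), 993 (Verdant-2), 992 (Lumen-1), 991 (Helix-1), 990 (Helix-2), 989 (Helix-3), 989 (Arden-1)
The (k+1)-th unit-bid is $988.
Allocation: Arden 1, Helix 3, Lumen 1, Verdant 2. Every unit priced at $988.
Revenue = 7 × 988 = $6,916.

Total revenue: $6,916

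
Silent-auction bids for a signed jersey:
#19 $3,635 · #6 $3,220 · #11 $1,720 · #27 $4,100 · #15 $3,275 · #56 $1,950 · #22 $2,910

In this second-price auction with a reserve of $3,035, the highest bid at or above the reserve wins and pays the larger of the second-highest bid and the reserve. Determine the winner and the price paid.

#27 pays $3,635

Rule: the highest bid at or above the reserve wins and pays the larger of the second-highest bid and the reserve.
Bids ranked: 4,100 (#27) > 3,635 (#19) > 3,275 (#15) > 3,220 (#6) > 2,910 (#22) > 1,950 (#56) > …
#27 has the top bid at or above the reserve ($4,100).
Second-highest bid $3,635 exceeds the reserve $3,035 → payment $3,635.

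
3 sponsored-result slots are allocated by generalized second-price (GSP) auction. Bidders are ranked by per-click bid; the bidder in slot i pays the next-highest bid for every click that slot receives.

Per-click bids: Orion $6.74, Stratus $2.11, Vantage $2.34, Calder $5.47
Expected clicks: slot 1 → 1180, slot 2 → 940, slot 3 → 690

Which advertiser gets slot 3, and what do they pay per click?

Vantage; $2.11 per click

Sorting advertisers: $6.74 (Orion) > $5.47 (Calder) > $2.34 (Vantage) > $2.11 (Stratus)
Slot 3 goes to the third-ranked bidder, Vantage, who pays the next bid down: $2.11/click.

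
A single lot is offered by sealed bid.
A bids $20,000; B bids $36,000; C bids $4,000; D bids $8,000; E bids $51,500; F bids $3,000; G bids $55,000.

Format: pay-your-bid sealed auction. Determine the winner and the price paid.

G pays $55,000

Pay-your-bid sealed auction: the highest bidder wins and pays their own bid.
Bids in order: 55,000 (G) > 51,500 (E) > 36,000 (B) > 20,000 (A) > 8,000 (D) > 4,000 (C) > …
First-price: G pays what they bid, $55,000.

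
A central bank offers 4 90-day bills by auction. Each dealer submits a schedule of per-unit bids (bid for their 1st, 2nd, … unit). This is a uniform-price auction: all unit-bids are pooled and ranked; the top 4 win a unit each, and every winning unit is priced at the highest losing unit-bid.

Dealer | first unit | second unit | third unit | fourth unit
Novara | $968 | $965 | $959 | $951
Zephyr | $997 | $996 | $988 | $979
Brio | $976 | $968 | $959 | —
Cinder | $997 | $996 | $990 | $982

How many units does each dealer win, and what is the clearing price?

All unit-bids, highest first — top 4: 997 (Zephyr-1), 997 (Cinder-1), 996 (Zephyr-2), 996 (Cinder-2)
The (k+1)-th unit-bid is $990.
Allocation: Cinder 2, Zephyr 2.

Cinder 2, Zephyr 2; clearing price $990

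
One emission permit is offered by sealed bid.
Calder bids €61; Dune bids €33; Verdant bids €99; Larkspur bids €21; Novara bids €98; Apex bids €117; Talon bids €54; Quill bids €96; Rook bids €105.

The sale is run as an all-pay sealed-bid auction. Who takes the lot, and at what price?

Rule: the highest bidder wins the item, but every bidder pays their own bid.
Bids in order: 117 (Apex) > 105 (Rook) > 99 (Verdant) > 98 (Novara) > 96 (Quill) > 61 (Calder) > …
Apex is highest and takes the item; every bidder forfeits their bid.

Apex pays €117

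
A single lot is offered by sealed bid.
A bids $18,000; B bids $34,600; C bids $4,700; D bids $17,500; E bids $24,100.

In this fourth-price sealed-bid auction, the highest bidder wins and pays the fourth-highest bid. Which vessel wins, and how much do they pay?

B pays $17,500

Bids in order: 34,600 (B) > 24,100 (E) > 18,000 (A) > 17,500 (D) > 4,700 (C)
B wins; payment is bid #4 in the ranking = $17,500.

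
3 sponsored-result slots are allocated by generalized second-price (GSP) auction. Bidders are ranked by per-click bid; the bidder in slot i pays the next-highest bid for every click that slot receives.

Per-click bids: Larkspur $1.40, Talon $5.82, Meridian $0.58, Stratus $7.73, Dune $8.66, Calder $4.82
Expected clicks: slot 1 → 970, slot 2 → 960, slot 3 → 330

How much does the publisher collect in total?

Total revenue: $14675.90

Sorting advertisers: $8.66 (Dune) > $7.73 (Stratus) > $5.82 (Talon) > $4.82 (Calder) > …
Slot 1: Dune pays $7.73 × 970 = $7498.10
Slot 2: Stratus pays $5.82 × 960 = $5587.20
Slot 3: Talon pays $4.82 × 330 = $1590.60
Total = $14675.90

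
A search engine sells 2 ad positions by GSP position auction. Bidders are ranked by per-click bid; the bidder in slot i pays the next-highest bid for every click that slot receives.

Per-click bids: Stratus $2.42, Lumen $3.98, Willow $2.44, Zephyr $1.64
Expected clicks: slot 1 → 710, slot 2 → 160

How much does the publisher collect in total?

Total revenue: $2119.60

Ranked by bid: $3.98 (Lumen) > $2.44 (Willow) > $2.42 (Stratus) > …
Slot 1: Lumen pays $2.44 × 710 = $1732.40
Slot 2: Willow pays $2.42 × 160 = $387.20
Total = $2119.60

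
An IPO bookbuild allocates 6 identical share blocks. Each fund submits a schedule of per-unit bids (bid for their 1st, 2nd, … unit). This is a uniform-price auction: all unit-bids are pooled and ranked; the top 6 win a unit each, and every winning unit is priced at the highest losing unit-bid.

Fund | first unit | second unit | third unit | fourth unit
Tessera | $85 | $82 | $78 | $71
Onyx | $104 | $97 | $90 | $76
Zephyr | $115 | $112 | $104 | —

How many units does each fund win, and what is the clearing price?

Onyx 3, Zephyr 3; clearing price $85

Merging the schedules and taking the best 6: 115 (Zephyr-1), 112 (Zephyr-2), 104 (Onyx-1), 104 (Zephyr-3), 97 (Onyx-2), 90 (Onyx-3)
The (k+1)-th unit-bid is $85.
Allocation: Onyx 3, Zephyr 3.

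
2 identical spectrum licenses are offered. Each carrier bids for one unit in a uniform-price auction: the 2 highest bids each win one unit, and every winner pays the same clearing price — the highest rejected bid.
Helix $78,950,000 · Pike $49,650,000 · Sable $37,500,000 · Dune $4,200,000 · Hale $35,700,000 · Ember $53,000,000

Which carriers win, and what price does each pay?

Helix, Ember; each pays $49,650,000

Bids ranked high→low: 78,950,000 (Helix), 53,000,000 (Ember), 49,650,000 (Pike), 37,500,000 (Sable), …
Top 2: Helix, Ember.
Clearing price = highest rejected bid = $49,650,000.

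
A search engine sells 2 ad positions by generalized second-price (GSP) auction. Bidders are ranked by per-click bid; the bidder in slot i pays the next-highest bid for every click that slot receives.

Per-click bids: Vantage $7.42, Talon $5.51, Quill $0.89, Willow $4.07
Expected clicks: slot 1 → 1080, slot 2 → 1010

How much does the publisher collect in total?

Total revenue: $10061.50

Per-click bids in order: $7.42 (Vantage) > $5.51 (Talon) > $4.07 (Willow) > …
Slot 1: Vantage pays $5.51 × 1080 = $5950.80
Slot 2: Talon pays $4.07 × 1010 = $4110.70
Total = $10061.50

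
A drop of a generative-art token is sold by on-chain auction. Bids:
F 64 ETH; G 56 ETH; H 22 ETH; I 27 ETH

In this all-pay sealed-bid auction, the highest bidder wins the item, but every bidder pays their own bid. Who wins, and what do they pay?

All-pay sealed-bid auction: the highest bidder wins the item, but every bidder pays their own bid.
Bids in order: 64 (F) > 56 (G) > 27 (I) > 22 (H)
F wins with the top bid; all bids are sunk regardless.

F pays 64 ETH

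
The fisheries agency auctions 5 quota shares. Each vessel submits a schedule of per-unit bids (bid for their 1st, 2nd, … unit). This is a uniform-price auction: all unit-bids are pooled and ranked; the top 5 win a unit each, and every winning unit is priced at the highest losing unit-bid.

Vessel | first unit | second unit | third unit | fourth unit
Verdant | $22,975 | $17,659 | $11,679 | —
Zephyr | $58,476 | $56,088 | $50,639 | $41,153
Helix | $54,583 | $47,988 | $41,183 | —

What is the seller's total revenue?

Pooled unit-bids ranked (top 5): 58,476 (Zephyr-1), 56,088 (Zephyr-2), 54,583 (Helix-1), 50,639 (Zephyr-3), 47,988 (Helix-2)
The (k+1)-th unit-bid is $41,183.
Allocation: Helix 2, Zephyr 3. Every unit priced at $41,183.
Revenue = 5 × 41,183 = $205,915.

Total revenue: $205,915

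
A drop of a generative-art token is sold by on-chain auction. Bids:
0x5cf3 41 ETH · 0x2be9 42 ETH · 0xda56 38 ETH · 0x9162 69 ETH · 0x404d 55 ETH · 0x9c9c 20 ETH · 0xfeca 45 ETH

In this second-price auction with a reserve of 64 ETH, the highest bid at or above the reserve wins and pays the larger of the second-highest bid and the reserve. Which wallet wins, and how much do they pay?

0x9162 pays 64 ETH

Bids in order: 69 (0x9162) > 55 (0x404d) > 45 (0xfeca) > 42 (0x2be9) > 41 (0x5cf3) > 38 (0xda56) > …
Highest eligible bid: 0x9162 at 69 ETH.
Second-highest bid 55 ETH is below the reserve 64 ETH, so the reserve binds → payment 64 ETH.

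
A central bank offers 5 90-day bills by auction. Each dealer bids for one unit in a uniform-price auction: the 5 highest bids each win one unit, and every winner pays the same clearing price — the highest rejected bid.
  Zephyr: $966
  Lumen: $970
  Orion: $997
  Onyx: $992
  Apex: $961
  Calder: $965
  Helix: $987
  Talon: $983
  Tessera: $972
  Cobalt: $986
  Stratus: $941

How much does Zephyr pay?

Zephyr pays $0

Sorting: 997 (Orion), 992 (Onyx), 987 (Helix), 986 (Cobalt), 983 (Talon), 972 (Tessera), 970 (Lumen), …
The 5 highest are Orion, Onyx, Helix, Cobalt, Talon.
Highest unsuccessful bid: $972 → clearing price.
Zephyr does not win → pays $0.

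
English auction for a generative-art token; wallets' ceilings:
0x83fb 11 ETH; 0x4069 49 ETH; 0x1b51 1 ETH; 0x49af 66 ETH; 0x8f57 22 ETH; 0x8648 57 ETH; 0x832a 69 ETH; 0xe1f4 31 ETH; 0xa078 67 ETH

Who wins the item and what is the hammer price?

0x832a wins at 67 ETH

Ascending (English) auction: the price rises until one bidder remains; the winner pays the price at which the last rival dropped out.
Sorting limits: 69 (0x832a) > 67 (0xa078) > 66 (0x49af) > 57 (0x8648) > 49 (0x4069) > 31 (0xe1f4) > …
Once the price passes 67 ETH, only 0x832a is left; the hammer falls at 0xa078's limit of 67 ETH.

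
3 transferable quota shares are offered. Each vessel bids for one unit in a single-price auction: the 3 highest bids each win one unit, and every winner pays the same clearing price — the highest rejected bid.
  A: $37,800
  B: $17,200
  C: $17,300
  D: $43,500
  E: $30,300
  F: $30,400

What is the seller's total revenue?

Bids ranked high→low: 43,500 (D), 37,800 (A), 30,400 (F), 30,300 (E), 17,300 (C), …
The 3 highest are D, A, F.
Clearing price = highest rejected bid = $30,300.
Total revenue = 3 × $30,300 = $90,900.

Total revenue: $90,900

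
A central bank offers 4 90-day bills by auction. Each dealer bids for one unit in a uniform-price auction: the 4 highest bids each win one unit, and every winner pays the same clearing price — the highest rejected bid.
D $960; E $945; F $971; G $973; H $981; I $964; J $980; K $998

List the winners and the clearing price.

Bids ranked high→low: 998 (K), 981 (H), 980 (J), 973 (G), 971 (F), 964 (I), …
Winners (4 units): K, H, J, G.
Highest unsuccessful bid: $971 → clearing price.

K, H, J, G; each pays $971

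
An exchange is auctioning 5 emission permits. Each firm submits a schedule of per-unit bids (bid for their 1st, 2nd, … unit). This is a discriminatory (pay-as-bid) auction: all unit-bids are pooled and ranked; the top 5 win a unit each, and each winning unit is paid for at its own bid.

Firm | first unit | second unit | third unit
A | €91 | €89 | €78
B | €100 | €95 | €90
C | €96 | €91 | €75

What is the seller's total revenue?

Total revenue: €473

All unit-bids, highest first — top 5: 100 (B-1), 96 (C-1), 95 (B-2), 91 (A-1), 91 (C-2)
Next rejected bid: €90 (not a price — pay-as-bid).
Each winning unit pays its own bid.
Revenue = 100 + 96 + 95 + 91 + 91 = €473.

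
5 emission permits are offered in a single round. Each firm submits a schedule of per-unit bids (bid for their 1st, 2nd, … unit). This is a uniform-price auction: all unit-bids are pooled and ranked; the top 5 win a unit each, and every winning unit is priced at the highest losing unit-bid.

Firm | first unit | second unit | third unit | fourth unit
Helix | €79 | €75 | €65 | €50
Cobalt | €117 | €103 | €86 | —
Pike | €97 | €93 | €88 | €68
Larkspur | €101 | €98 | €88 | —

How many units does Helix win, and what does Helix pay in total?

Pooled unit-bids ranked (top 5): 117 (Cobalt-1), 103 (Cobalt-2), 101 (Larkspur-1), 98 (Larkspur-2), 97 (Pike-1)
The (k+1)-th unit-bid is €93.
Helix wins 0 unit(s) at €93 each.

Helix: 0 units, pays €0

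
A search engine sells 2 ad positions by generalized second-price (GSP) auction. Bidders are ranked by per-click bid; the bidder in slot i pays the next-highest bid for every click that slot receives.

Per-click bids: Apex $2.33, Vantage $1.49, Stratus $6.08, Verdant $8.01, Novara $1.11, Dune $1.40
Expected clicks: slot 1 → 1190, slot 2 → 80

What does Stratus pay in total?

Per-click bids in order: $8.01 (Verdant) > $6.08 (Stratus) > $2.33 (Apex) > …
Stratus holds slot 2 → pays next bid $2.33 × 80 clicks = $186.40.

Stratus pays $186.40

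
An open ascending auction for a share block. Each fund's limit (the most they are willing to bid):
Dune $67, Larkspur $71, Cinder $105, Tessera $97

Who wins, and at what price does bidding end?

Cinder wins at $97

Ascending (English) auction: the price rises until one bidder remains; the winner pays the price at which the last rival dropped out.
Sorting limits: 105 (Cinder) > 97 (Tessera) > 71 (Larkspur) > 67 (Dune)
Once the price passes $97, only Cinder is left; the hammer falls at Tessera's limit of $97.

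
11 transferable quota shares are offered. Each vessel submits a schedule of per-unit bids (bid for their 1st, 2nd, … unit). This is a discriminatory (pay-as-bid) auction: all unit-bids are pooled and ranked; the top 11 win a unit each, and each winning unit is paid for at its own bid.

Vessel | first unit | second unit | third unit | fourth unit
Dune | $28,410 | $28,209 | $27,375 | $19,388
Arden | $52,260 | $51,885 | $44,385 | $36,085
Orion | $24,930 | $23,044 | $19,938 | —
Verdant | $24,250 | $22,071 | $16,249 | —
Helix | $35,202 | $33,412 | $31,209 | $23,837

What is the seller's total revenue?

Total revenue: $393,362

Pooled unit-bids ranked (top 11): 52,260 (Arden-1), 51,885 (Arden-2), 44,385 (Arden-3), 36,085 (Arden-4), 35,202 (Helix-1), 33,412 (Helix-2), 31,209 (Helix-3), 28,410 (Dune-1), 28,209 (Dune-2), 27,375 (Dune-3), 24,930 (Orion-1)
Next rejected bid: $24,250 (not a price — pay-as-bid).
Each winning unit pays its own bid.
Revenue = 52,260 + 51,885 + 44,385 + 36,085 + 35,202 + 33,412 + 31,209 + 28,410 + 28,209 + 27,375 + 24,930 = $393,362.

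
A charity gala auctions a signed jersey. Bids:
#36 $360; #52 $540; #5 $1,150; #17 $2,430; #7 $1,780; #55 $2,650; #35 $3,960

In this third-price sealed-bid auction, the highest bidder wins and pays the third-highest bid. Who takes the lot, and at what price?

#35 pays $2,430

Sorting bids: 3,960 (#35) > 2,650 (#55) > 2,430 (#17) > 1,780 (#7) > 1,150 (#5) > 540 (#52) > …
#35 is highest; pays the third-highest bid, $2,430.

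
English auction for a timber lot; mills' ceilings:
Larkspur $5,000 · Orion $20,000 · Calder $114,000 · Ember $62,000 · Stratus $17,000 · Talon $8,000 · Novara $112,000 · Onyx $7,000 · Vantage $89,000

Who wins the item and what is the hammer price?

Limits in order: 114,000 (Calder) > 112,000 (Novara) > 89,000 (Vantage) > 62,000 (Ember) > 20,000 (Orion) > 17,000 (Stratus) > …
Once the price passes $112,000, only Calder is left; the hammer falls at Novara's limit of $112,000.

Calder wins at $112,000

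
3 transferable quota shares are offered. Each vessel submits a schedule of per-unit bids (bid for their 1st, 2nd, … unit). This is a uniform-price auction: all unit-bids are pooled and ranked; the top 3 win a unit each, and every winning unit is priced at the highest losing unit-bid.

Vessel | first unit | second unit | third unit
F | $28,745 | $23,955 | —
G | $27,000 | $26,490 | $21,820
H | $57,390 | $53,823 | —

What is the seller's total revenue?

Total revenue: $81,000

Pooled unit-bids ranked (top 3): 57,390 (H-1), 53,823 (H-2), 28,745 (F-1)
The (k+1)-th unit-bid is $27,000.
Allocation: F 1, H 2. Every unit priced at $27,000.
Revenue = 3 × 27,000 = $81,000.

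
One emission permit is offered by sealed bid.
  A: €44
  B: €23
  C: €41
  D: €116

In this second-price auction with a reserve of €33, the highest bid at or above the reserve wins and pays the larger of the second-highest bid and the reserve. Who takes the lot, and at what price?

D pays €44

Sorting bids: 116 (D) > 44 (A) > 41 (C) > 23 (B)
Highest eligible bid: D at €116.
max(second-highest €44, reserve €33) = €44; the reserve does not bind.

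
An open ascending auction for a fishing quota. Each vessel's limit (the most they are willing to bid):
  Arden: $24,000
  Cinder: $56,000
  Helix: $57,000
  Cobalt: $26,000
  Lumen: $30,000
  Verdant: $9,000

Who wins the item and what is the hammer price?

Helix wins at $56,000

Sorting limits: 57,000 (Helix) > 56,000 (Cinder) > 30,000 (Lumen) > 26,000 (Cobalt) > 24,000 (Arden) > 9,000 (Verdant)
Bidding ends when Cinder exits at $56,000; Helix takes it.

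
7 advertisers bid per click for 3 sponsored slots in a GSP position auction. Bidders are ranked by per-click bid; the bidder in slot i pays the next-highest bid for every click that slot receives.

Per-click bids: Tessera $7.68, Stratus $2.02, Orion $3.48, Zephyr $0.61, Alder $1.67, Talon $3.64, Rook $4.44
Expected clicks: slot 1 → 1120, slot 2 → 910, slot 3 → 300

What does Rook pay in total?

Rook pays $3312.40

Per-click bids in order: $7.68 (Tessera) > $4.44 (Rook) > $3.64 (Talon) > $3.48 (Orion) > …
Rook holds slot 2 → pays next bid $3.64 × 910 clicks = $3312.40.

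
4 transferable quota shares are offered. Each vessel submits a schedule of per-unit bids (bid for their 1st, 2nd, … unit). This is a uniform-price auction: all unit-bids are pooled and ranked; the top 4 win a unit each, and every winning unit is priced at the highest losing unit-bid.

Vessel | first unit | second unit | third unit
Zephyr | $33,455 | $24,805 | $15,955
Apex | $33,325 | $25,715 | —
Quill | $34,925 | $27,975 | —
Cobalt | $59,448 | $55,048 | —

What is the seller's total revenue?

Pooled unit-bids ranked (top 4): 59,448 (Cobalt-1), 55,048 (Cobalt-2), 34,925 (Quill-1), 33,455 (Zephyr-1)
First bid not allocated: $33,325.
Allocation: Cobalt 2, Quill 1, Zephyr 1. Every unit priced at $33,325.
Revenue = 4 × 33,325 = $133,300.

Total revenue: $133,300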